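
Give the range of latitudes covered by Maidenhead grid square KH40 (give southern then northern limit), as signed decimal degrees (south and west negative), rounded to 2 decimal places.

Field K=10, H=7: +10·20° lon, +7·10° lat → SW at lon 20°, lat -20°.
Square 4, 0: +4·2° lon, +0·1° lat → SW at lon 28°, lat -20°.
Cell spans 2° lon × 1° lat.
south -20.00, north -19.00.

-20.00, -19.00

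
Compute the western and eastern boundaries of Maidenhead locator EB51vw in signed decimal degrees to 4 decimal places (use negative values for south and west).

-88.2500, -88.1667

Field E=4, B=1: +4·20° lon, +1·10° lat → SW at lon -100°, lat -80°.
Square 5, 1: +5·2° lon, +1·1° lat → SW at lon -90°, lat -79°.
Subsquare v=21, w=22: +21·0.0833333° lon, +22·0.0416667° lat → SW at lon -88.25°, lat -78.0833°.
Cell spans 0.0833333° lon × 0.0416667° lat.
west -88.2500, east -88.1667.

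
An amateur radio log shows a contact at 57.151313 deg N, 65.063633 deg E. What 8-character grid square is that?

MO27md76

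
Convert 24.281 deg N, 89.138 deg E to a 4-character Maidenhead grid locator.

Add 180° to longitude and 90° to latitude: 269.14, 114.28.
Field: 269.14/20 → 13 → N, 114.28/10 → 11 → L; chars NL.
Square: 9.14/2 → 4, 4.28/1 → 4; chars 44.

NL44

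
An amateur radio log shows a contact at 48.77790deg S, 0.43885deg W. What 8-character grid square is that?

IE91sf73

Add 180° to longitude and 90° to latitude: 179.56115, 41.22210.
Field: 179.56115/20 → 8 → I, 41.22210/10 → 4 → E; chars IE.
Square: 19.56115/2 → 9, 1.22210/1 → 1; chars 91.
Subsquare: 1.56115/0.0833333 → 18 → s, 0.22210/0.0416667 → 5 → f; chars sf.
Extended square: 0.06115/0.00833333 → 7, 0.01377/0.00416667 → 3; chars 73.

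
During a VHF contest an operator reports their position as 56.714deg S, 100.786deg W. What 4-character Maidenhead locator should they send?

Shift to the Maidenhead origin (180°W, 90°S): lon 79.21, lat 33.29.
Field: 79.21/20 → 3 → D, 33.29/10 → 3 → D; chars DD.
Square: 19.21/2 → 9, 3.29/1 → 3; chars 93.

DD93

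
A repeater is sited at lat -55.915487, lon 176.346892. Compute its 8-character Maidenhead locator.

RD84ec10

Add 180° to longitude and 90° to latitude: 356.34689, 34.08451.
Field (20°×10°, letters A–R): 356.34689/20 → 17 → R, 34.08451/10 → 3 → D; chars RD.
Square (2°×1°, digits 0–9): 16.34689/2 → 8, 4.08451/1 → 4; chars 84.
Subsquare (5′×2.5′, letters a–x): 0.34689/0.0833333 → 4 → e, 0.08451/0.0416667 → 2 → c; chars ec.
Extended square (30″×15″, digits 0–9): 0.01356/0.00833333 → 1, 0.00118/0.00416667 → 0; chars 10.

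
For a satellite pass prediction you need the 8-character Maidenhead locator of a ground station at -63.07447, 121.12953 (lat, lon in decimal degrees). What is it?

Offset from 180°W / 90°S: lon 301.12953°, lat 26.92553°.
Field: 301.12953/20 → 15 → P, 26.92553/10 → 2 → C; chars PC.
Square: 1.12953/2 → 0, 6.92553/1 → 6; chars 06.
Subsquare: 1.12953/0.0833333 → 13 → n, 0.92553/0.0416667 → 22 → w; chars nw.
Extended square: 0.04620/0.00833333 → 5, 0.00886/0.00416667 → 2; chars 52.

PC06nw52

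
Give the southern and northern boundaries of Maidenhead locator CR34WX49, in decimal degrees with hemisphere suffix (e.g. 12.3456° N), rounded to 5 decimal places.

Field C=2, R=17: +2·20° lon, +17·10° lat → SW at lon -140°, lat 80°.
Square 3, 4: +3·2° lon, +4·1° lat → SW at lon -134°, lat 84°.
Subsquare w=22, x=23: +22·0.0833333° lon, +23·0.0416667° lat → SW at lon -132.167°, lat 84.9583°.
Extended square 4, 9: +4·0.00833333° lon, +9·0.00416667° lat → SW at lon -132.133°, lat 84.9958°.
Cell spans 0.00833333° lon × 0.00416667° lat.
south 84.99583° N, north 85.00000° N.

84.99583° N, 85.00000° N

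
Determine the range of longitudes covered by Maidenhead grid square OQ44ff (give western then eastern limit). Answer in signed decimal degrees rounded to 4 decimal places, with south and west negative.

108.4167, 108.5000

Field O=14, Q=16: +14·20° lon, +16·10° lat → SW at lon 100°, lat 70°.
Square 4, 4: +4·2° lon, +4·1° lat → SW at lon 108°, lat 74°.
Subsquare f=5, f=5: +5·0.0833333° lon, +5·0.0416667° lat → SW at lon 108.417°, lat 74.2083°.
Cell spans 0.0833333° lon × 0.0416667° lat.
west 108.4167, east 108.5000.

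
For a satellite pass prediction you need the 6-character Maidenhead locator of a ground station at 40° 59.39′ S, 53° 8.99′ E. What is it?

LE69na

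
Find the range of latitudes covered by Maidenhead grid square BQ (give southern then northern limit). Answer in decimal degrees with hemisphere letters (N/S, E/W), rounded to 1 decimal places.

Field B=1, Q=16: +1·20° lon, +16·10° lat → SW at lon -160°, lat 70°.
Cell spans 20° lon × 10° lat.
south 70.0° N, north 80.0° N.

70.0° N, 80.0° N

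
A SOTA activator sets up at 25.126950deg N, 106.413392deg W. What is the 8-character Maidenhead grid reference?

Shift to the Maidenhead origin (180°W, 90°S): lon 73.58661, lat 115.12695.
Field: 73.58661/20 → 3 → D, 115.12695/10 → 11 → L; chars DL.
Square: 13.58661/2 → 6, 5.12695/1 → 5; chars 65.
Subsquare: 1.58661/0.0833333 → 19 → t, 0.12695/0.0416667 → 3 → d; chars td.
Extended square: 0.00327/0.00833333 → 0, 0.00195/0.00416667 → 0; chars 00.

DL65td00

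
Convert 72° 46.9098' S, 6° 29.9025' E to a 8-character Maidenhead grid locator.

JB37ff92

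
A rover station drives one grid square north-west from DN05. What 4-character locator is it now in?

Longitude square 0; −1 → -1, wraps to 9, carry into field.
Longitude field D = 3; −1 → 2 = C.
Latitude square 5; +1 → 6.

CN96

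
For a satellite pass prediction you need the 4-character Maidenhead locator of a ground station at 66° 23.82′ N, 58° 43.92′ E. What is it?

LP96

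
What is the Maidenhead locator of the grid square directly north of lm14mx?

LM15ma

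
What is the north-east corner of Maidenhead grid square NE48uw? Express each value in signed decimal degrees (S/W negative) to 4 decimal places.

-41.0417, 89.7500

Field N=13, E=4: +13·20° lon, +4·10° lat → SW at lon 80°, lat -50°.
Square 4, 8: +4·2° lon, +8·1° lat → SW at lon 88°, lat -42°.
Subsquare u=20, w=22: +20·0.0833333° lon, +22·0.0416667° lat → SW at lon 89.6667°, lat -41.0833°.
Cell spans 0.0833333° lon × 0.0416667° lat. NE corner is SW corner plus one full cell.
latitude -41.0417, longitude 89.7500.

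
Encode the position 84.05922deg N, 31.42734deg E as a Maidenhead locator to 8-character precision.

Shift to the Maidenhead origin (180°W, 90°S): lon 211.42734, lat 174.05922.
Field: lon ⌊211.42734/20⌋ = 10 → K; lat ⌊174.05922/10⌋ = 17 → R.
Square: lon ⌊11.42734/2⌋ = 5; lat ⌊4.05922/1⌋ = 4.
Subsquare: lon ⌊1.42734/0.0833333⌋ = 17 → r; lat ⌊0.05922/0.0416667⌋ = 1 → b.
Extended square: lon ⌊0.01067/0.00833333⌋ = 1; lat ⌊0.01755/0.00416667⌋ = 4.

KR54rb14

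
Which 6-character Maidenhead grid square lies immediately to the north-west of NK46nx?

NK47ma

Longitude subsquare n = 13; −1 → 12 = m.
Latitude subsquare x = 23; +1 → 24, wraps to 0 = a, carry into square.
Latitude square 6; +1 → 7.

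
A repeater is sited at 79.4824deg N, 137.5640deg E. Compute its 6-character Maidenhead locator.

PQ89sl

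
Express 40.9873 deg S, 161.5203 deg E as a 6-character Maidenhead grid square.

RE09sa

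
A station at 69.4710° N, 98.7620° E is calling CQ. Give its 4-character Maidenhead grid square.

Offset from 180°W / 90°S: lon 278.76°, lat 159.47°.
Field (20°×10°, letters A–R): 278.76/20 → 13 → N, 159.47/10 → 15 → P; chars NP.
Square (2°×1°, digits 0–9): 18.76/2 → 9, 9.47/1 → 9; chars 99.

NP99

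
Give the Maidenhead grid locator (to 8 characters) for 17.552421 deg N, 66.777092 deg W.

FK67on62

Shift to the Maidenhead origin (180°W, 90°S): lon 113.22291, lat 107.55242.
Field: 113.22291/20 → 5 → F, 107.55242/10 → 10 → K; chars FK.
Square: 13.22291/2 → 6, 7.55242/1 → 7; chars 67.
Subsquare: 1.22291/0.0833333 → 14 → o, 0.55242/0.0416667 → 13 → n; chars on.
Extended square: 0.05624/0.00833333 → 6, 0.01075/0.00416667 → 2; chars 62.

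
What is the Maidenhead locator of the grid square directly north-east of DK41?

DK52

Longitude square 4; +1 → 5.
Latitude square 1; +1 → 2.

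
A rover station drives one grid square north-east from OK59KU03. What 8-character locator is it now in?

Longitude extended square 0; +1 → 1.
Latitude extended square 3; +1 → 4.

OK59ku14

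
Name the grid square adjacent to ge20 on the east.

GE30

Longitude square 2; +1 → 3.
The latitude characters are unchanged.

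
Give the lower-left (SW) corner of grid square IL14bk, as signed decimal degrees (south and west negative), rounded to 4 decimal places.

Field I=8, L=11: +8·20° lon, +11·10° lat → SW at lon -20°, lat 20°.
Square 1, 4: +1·2° lon, +4·1° lat → SW at lon -18°, lat 24°.
Subsquare b=1, k=10: +1·0.0833333° lon, +10·0.0416667° lat → SW at lon -17.9167°, lat 24.4167°.
latitude 24.4167, longitude -17.9167.

24.4167, -17.9167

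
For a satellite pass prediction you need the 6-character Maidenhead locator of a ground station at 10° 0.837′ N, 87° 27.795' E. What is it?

NK30ra

Add 180° to longitude and 90° to latitude: 267.4633, 100.0139.
Field: 267.4633/20 → 13 → N, 100.0139/10 → 10 → K; chars NK.
Square: 7.4633/2 → 3, 0.0139/1 → 0; chars 30.
Subsquare: 1.4633/0.0833333 → 17 → r, 0.0139/0.0416667 → 0 → a; chars ra.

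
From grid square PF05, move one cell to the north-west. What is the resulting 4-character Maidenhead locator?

OF96

Longitude square 0; −1 → -1, wraps to 9, carry into field.
Longitude field P = 15; −1 → 14 = O.
Latitude square 5; +1 → 6.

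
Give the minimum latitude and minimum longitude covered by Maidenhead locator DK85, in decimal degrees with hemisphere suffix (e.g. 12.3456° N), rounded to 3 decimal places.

Field D=3, K=10: +3·20° lon, +10·10° lat → SW at lon -120°, lat 10°.
Square 8, 5: +8·2° lon, +5·1° lat → SW at lon -104°, lat 15°.
latitude 15.000° N, longitude 104.000° W.

15.000° N, 104.000° W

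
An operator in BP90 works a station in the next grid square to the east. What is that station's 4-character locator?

Longitude square 9; +1 → 10, wraps to 0, carry into field.
Longitude field B = 1; +1 → 2 = C.
The latitude characters are unchanged.

CP00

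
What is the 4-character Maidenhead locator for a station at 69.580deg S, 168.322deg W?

AC50

Shift to the Maidenhead origin (180°W, 90°S): lon 11.68, lat 20.42.
Field: lon ⌊11.68/20⌋ = 0 → A; lat ⌊20.42/10⌋ = 2 → C.
Square: lon ⌊11.68/2⌋ = 5; lat ⌊0.42/1⌋ = 0.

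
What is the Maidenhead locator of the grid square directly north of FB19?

Latitude square 9; +1 → 10, wraps to 0, carry into field.
Latitude field B = 1; +1 → 2 = C.
The longitude characters are unchanged.

FC10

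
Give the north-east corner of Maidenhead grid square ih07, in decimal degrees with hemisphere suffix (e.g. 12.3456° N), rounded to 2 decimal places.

Field I=8, H=7: +8·20° lon, +7·10° lat → SW at lon -20°, lat -20°.
Square 0, 7: +0·2° lon, +7·1° lat → SW at lon -20°, lat -13°.
Cell spans 2° lon × 1° lat. NE corner is SW corner plus one full cell.
latitude 12.00° S, longitude 18.00° W.

12.00° S, 18.00° W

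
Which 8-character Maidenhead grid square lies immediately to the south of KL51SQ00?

KL51sp09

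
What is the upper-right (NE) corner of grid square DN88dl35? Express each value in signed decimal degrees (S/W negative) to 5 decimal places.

Field D=3, N=13: +3·20° lon, +13·10° lat → SW at lon -120°, lat 40°.
Square 8, 8: +8·2° lon, +8·1° lat → SW at lon -104°, lat 48°.
Subsquare d=3, l=11: +3·0.0833333° lon, +11·0.0416667° lat → SW at lon -103.75°, lat 48.4583°.
Extended square 3, 5: +3·0.00833333° lon, +5·0.00416667° lat → SW at lon -103.725°, lat 48.4792°.
Cell spans 0.00833333° lon × 0.00416667° lat. NE corner is SW corner plus one full cell.
latitude 48.48333, longitude -103.71667.

48.48333, -103.71667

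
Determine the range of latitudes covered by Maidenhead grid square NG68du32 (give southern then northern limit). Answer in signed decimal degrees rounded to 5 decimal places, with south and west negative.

Field N=13, G=6: +13·20° lon, +6·10° lat → SW at lon 80°, lat -30°.
Square 6, 8: +6·2° lon, +8·1° lat → SW at lon 92°, lat -22°.
Subsquare d=3, u=20: +3·0.0833333° lon, +20·0.0416667° lat → SW at lon 92.25°, lat -21.1667°.
Extended square 3, 2: +3·0.00833333° lon, +2·0.00416667° lat → SW at lon 92.275°, lat -21.1583°.
Cell spans 0.00833333° lon × 0.00416667° lat.
south -21.15833, north -21.15417.

-21.15833, -21.15417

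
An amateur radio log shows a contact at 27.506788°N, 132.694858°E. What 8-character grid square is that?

Offset from 180°W / 90°S: lon 312.69486°, lat 117.50679°.
Field: 312.69486/20 → 15 → P, 117.50679/10 → 11 → L; chars PL.
Square: 12.69486/2 → 6, 7.50679/1 → 7; chars 67.
Subsquare: 0.69486/0.0833333 → 8 → i, 0.50679/0.0416667 → 12 → m; chars im.
Extended square: 0.02819/0.00833333 → 3, 0.00679/0.00416667 → 1; chars 31.

PL67im31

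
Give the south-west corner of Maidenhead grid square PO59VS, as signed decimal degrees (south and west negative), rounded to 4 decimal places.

59.7500, 131.7500

Field P=15, O=14: +15·20° lon, +14·10° lat → SW at lon 120°, lat 50°.
Square 5, 9: +5·2° lon, +9·1° lat → SW at lon 130°, lat 59°.
Subsquare v=21, s=18: +21·0.0833333° lon, +18·0.0416667° lat → SW at lon 131.75°, lat 59.75°.
latitude 59.7500, longitude 131.7500.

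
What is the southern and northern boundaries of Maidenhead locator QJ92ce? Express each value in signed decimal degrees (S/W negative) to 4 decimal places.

Field Q=16, J=9: +16·20° lon, +9·10° lat → SW at lon 140°, lat 0°.
Square 9, 2: +9·2° lon, +2·1° lat → SW at lon 158°, lat 2°.
Subsquare c=2, e=4: +2·0.0833333° lon, +4·0.0416667° lat → SW at lon 158.167°, lat 2.16667°.
Cell spans 0.0833333° lon × 0.0416667° lat.
south 2.1667, north 2.2083.

2.1667, 2.2083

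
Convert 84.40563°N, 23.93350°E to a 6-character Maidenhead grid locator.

KR14xj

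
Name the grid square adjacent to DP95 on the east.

EP05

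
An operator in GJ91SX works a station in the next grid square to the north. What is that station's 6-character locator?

Latitude subsquare x = 23; +1 → 24, wraps to 0 = a, carry into square.
Latitude square 1; +1 → 2.
The longitude characters are unchanged.

GJ92sa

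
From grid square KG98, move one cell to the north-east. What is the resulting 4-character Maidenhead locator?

LG09

Longitude square 9; +1 → 10, wraps to 0, carry into field.
Longitude field K = 10; +1 → 11 = L.
Latitude square 8; +1 → 9.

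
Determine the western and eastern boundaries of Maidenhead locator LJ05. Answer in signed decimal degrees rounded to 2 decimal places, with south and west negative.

Field L=11, J=9: +11·20° lon, +9·10° lat → SW at lon 40°, lat 0°.
Square 0, 5: +0·2° lon, +5·1° lat → SW at lon 40°, lat 5°.
Cell spans 2° lon × 1° lat.
west 40.00, east 42.00.

40.00, 42.00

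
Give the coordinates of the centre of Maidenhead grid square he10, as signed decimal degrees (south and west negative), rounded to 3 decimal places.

-49.500, -37.000

Field H=7, E=4: +7·20° lon, +4·10° lat → SW at lon -40°, lat -50°.
Square 1, 0: +1·2° lon, +0·1° lat → SW at lon -38°, lat -50°.
Cell spans 2° lon × 1° lat. Centre is SW corner plus half of each.
latitude -49.500, longitude -37.000.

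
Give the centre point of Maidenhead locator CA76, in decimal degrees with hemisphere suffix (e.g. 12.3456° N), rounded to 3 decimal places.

83.500° S, 125.000° W

Field C=2, A=0: +2·20° lon, +0·10° lat → SW at lon -140°, lat -90°.
Square 7, 6: +7·2° lon, +6·1° lat → SW at lon -126°, lat -84°.
Cell spans 2° lon × 1° lat. Centre is SW corner plus half of each.
latitude 83.500° S, longitude 125.000° W.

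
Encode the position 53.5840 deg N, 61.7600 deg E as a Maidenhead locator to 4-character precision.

Shift to the Maidenhead origin (180°W, 90°S): lon 241.76, lat 143.58.
Field: 241.76/20 → 12 → M, 143.58/10 → 14 → O; chars MO.
Square: 1.76/2 → 0, 3.58/1 → 3; chars 03.

MO03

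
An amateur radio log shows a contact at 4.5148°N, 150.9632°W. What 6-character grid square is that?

Offset from 180°W / 90°S: lon 29.0368°, lat 94.5148°.
Field: lon ⌊29.0368/20⌋ = 1 → B; lat ⌊94.5148/10⌋ = 9 → J.
Square: lon ⌊9.0368/2⌋ = 4; lat ⌊4.5148/1⌋ = 4.
Subsquare: lon ⌊1.0368/0.0833333⌋ = 12 → m; lat ⌊0.5148/0.0416667⌋ = 12 → m.

BJ44mm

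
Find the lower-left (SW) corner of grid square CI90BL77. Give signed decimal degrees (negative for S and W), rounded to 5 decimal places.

Field C=2, I=8: +2·20° lon, +8·10° lat → SW at lon -140°, lat -10°.
Square 9, 0: +9·2° lon, +0·1° lat → SW at lon -122°, lat -10°.
Subsquare b=1, l=11: +1·0.0833333° lon, +11·0.0416667° lat → SW at lon -121.917°, lat -9.54167°.
Extended square 7, 7: +7·0.00833333° lon, +7·0.00416667° lat → SW at lon -121.858°, lat -9.5125°.
latitude -9.51250, longitude -121.85833.

-9.51250, -121.85833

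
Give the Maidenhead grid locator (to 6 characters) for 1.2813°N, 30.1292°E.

KJ51bg

Offset from 180°W / 90°S: lon 210.1292°, lat 91.2813°.
Field (20°×10°, letters A–R): lon ⌊210.1292/20⌋ = 10 → K; lat ⌊91.2813/10⌋ = 9 → J.
Square (2°×1°, digits 0–9): lon ⌊10.1292/2⌋ = 5; lat ⌊1.2813/1⌋ = 1.
Subsquare (5′×2.5′, letters a–x): lon ⌊0.1292/0.0833333⌋ = 1 → b; lat ⌊0.2813/0.0416667⌋ = 6 → g.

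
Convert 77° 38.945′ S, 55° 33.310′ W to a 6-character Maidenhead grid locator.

GB22fi

Shift to the Maidenhead origin (180°W, 90°S): lon 124.4448, lat 12.3509.
Field: 124.4448/20 → 6 → G, 12.3509/10 → 1 → B; chars GB.
Square: 4.4448/2 → 2, 2.3509/1 → 2; chars 22.
Subsquare: 0.4448/0.0833333 → 5 → f, 0.3509/0.0416667 → 8 → i; chars fi.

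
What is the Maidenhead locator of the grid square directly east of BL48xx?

Longitude subsquare x = 23; +1 → 24, wraps to 0 = a, carry into square.
Longitude square 4; +1 → 5.
The latitude characters are unchanged.

BL58ax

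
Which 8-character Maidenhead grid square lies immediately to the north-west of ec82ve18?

EC82ve09

Longitude extended square 1; −1 → 0.
Latitude extended square 8; +1 → 9.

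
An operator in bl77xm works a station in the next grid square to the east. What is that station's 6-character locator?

BL87am

Longitude subsquare x = 23; +1 → 24, wraps to 0 = a, carry into square.
Longitude square 7; +1 → 8.
The latitude characters are unchanged.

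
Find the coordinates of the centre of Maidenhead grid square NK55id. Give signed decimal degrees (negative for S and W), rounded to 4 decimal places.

15.1458, 90.7083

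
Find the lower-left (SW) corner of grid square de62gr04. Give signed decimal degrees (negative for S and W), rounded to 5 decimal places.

Field D=3, E=4: +3·20° lon, +4·10° lat → SW at lon -120°, lat -50°.
Square 6, 2: +6·2° lon, +2·1° lat → SW at lon -108°, lat -48°.
Subsquare g=6, r=17: +6·0.0833333° lon, +17·0.0416667° lat → SW at lon -107.5°, lat -47.2917°.
Extended square 0, 4: +0·0.00833333° lon, +4·0.00416667° lat → SW at lon -107.5°, lat -47.275°.
latitude -47.27500, longitude -107.50000.

-47.27500, -107.50000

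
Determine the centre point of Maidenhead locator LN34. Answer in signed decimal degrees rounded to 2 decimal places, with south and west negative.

44.50, 47.00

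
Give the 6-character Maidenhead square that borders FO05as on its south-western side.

EO95xr

Longitude subsquare a = 0; −1 → -1, wraps to 23 = x, carry into square.
Longitude square 0; −1 → -1, wraps to 9, carry into field.
Longitude field F = 5; −1 → 4 = E.
Latitude subsquare s = 18; −1 → 17 = r.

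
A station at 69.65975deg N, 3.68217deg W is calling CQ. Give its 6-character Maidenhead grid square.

Add 180° to longitude and 90° to latitude: 176.3178, 159.6598.
Field: lon ⌊176.3178/20⌋ = 8 → I; lat ⌊159.6598/10⌋ = 15 → P.
Square: lon ⌊16.3178/2⌋ = 8; lat ⌊9.6598/1⌋ = 9.
Subsquare: lon ⌊0.3178/0.0833333⌋ = 3 → d; lat ⌊0.6598/0.0416667⌋ = 15 → p.

IP89dp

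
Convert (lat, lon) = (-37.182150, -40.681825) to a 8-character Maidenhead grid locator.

GF92pt86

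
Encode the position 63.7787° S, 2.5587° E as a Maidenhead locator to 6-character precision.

JC16gf

Offset from 180°W / 90°S: lon 182.5587°, lat 26.2213°.
Field: lon ⌊182.5587/20⌋ = 9 → J; lat ⌊26.2213/10⌋ = 2 → C.
Square: lon ⌊2.5587/2⌋ = 1; lat ⌊6.2213/1⌋ = 6.
Subsquare: lon ⌊0.5587/0.0833333⌋ = 6 → g; lat ⌊0.2213/0.0416667⌋ = 5 → f.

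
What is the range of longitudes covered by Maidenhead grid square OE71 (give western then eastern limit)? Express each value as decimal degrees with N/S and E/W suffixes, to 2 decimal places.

114.00° E, 116.00° E

Field O=14, E=4: +14·20° lon, +4·10° lat → SW at lon 100°, lat -50°.
Square 7, 1: +7·2° lon, +1·1° lat → SW at lon 114°, lat -49°.
Cell spans 2° lon × 1° lat.
west 114.00° E, east 116.00° E.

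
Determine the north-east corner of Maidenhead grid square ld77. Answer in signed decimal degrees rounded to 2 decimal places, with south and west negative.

Field L=11, D=3: +11·20° lon, +3·10° lat → SW at lon 40°, lat -60°.
Square 7, 7: +7·2° lon, +7·1° lat → SW at lon 54°, lat -53°.
Cell spans 2° lon × 1° lat. NE corner is SW corner plus one full cell.
latitude -52.00, longitude 56.00.

-52.00, 56.00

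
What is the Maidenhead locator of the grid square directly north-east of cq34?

CQ45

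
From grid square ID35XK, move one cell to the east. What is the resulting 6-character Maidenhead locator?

Longitude subsquare x = 23; +1 → 24, wraps to 0 = a, carry into square.
Longitude square 3; +1 → 4.
The latitude characters are unchanged.

ID45ak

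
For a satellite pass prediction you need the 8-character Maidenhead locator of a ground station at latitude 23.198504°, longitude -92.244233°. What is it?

EL33ve07

Add 180° to longitude and 90° to latitude: 87.75577, 113.19850.
Field: 87.75577/20 → 4 → E, 113.19850/10 → 11 → L; chars EL.
Square: 7.75577/2 → 3, 3.19850/1 → 3; chars 33.
Subsquare: 1.75577/0.0833333 → 21 → v, 0.19850/0.0416667 → 4 → e; chars ve.
Extended square: 0.00577/0.00833333 → 0, 0.03184/0.00416667 → 7; chars 07.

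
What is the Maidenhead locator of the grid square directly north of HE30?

HE31

Latitude square 0; +1 → 1.
The longitude characters are unchanged.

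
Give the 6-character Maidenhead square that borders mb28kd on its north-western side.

MB28je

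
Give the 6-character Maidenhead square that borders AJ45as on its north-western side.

Longitude subsquare a = 0; −1 → -1, wraps to 23 = x, carry into square.
Longitude square 4; −1 → 3.
Latitude subsquare s = 18; +1 → 19 = t.

AJ35xt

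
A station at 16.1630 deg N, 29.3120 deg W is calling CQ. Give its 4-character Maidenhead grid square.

HK56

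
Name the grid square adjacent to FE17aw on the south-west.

Longitude subsquare a = 0; −1 → -1, wraps to 23 = x, carry into square.
Longitude square 1; −1 → 0.
Latitude subsquare w = 22; −1 → 21 = v.

FE07xv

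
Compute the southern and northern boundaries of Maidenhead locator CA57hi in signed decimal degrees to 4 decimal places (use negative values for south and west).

-82.6667, -82.6250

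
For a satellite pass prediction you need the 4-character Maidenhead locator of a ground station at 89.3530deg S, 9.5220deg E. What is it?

JA40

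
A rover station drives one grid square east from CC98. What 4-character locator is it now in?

DC08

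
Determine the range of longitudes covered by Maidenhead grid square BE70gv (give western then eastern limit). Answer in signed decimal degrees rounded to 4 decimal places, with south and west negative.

-145.5000, -145.4167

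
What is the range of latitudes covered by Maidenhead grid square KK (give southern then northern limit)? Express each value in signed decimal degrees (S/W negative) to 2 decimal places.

Field K=10, K=10: +10·20° lon, +10·10° lat → SW at lon 20°, lat 10°.
Cell spans 20° lon × 10° lat.
south 10.00, north 20.00.

10.00, 20.00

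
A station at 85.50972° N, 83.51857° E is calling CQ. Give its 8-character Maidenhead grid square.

NR15sm22

Add 180° to longitude and 90° to latitude: 263.51857, 175.50972.
Field: 263.51857/20 → 13 → N, 175.50972/10 → 17 → R; chars NR.
Square: 3.51857/2 → 1, 5.50972/1 → 5; chars 15.
Subsquare: 1.51857/0.0833333 → 18 → s, 0.50972/0.0416667 → 12 → m; chars sm.
Extended square: 0.01857/0.00833333 → 2, 0.00972/0.00416667 → 2; chars 22.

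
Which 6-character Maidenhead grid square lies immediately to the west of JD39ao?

JD29xo

Longitude subsquare a = 0; −1 → -1, wraps to 23 = x, carry into square.
Longitude square 3; −1 → 2.
The latitude characters are unchanged.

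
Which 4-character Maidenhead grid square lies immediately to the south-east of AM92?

BM01

Longitude square 9; +1 → 10, wraps to 0, carry into field.
Longitude field A = 0; +1 → 1 = B.
Latitude square 2; −1 → 1.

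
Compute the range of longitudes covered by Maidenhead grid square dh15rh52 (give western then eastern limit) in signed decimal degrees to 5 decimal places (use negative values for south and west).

-116.54167, -116.53333

Field D=3, H=7: +3·20° lon, +7·10° lat → SW at lon -120°, lat -20°.
Square 1, 5: +1·2° lon, +5·1° lat → SW at lon -118°, lat -15°.
Subsquare r=17, h=7: +17·0.0833333° lon, +7·0.0416667° lat → SW at lon -116.583°, lat -14.7083°.
Extended square 5, 2: +5·0.00833333° lon, +2·0.00416667° lat → SW at lon -116.542°, lat -14.7°.
Cell spans 0.00833333° lon × 0.00416667° lat.
west -116.54167, east -116.53333.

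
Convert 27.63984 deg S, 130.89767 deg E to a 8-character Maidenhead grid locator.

Add 180° to longitude and 90° to latitude: 310.89767, 62.36016.
Field (20°×10°, letters A–R): lon ⌊310.89767/20⌋ = 15 → P; lat ⌊62.36016/10⌋ = 6 → G.
Square (2°×1°, digits 0–9): lon ⌊10.89767/2⌋ = 5; lat ⌊2.36016/1⌋ = 2.
Subsquare (5′×2.5′, letters a–x): lon ⌊0.89767/0.0833333⌋ = 10 → k; lat ⌊0.36016/0.0416667⌋ = 8 → i.
Extended square (30″×15″, digits 0–9): lon ⌊0.06434/0.00833333⌋ = 7; lat ⌊0.02683/0.00416667⌋ = 6.

PG52ki76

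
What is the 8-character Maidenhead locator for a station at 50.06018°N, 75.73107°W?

FO20db24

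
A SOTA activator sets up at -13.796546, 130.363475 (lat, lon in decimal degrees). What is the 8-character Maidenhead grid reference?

PH56ee38

Shift to the Maidenhead origin (180°W, 90°S): lon 310.36347, lat 76.20345.
Field: lon ⌊310.36347/20⌋ = 15 → P; lat ⌊76.20345/10⌋ = 7 → H.
Square: lon ⌊10.36347/2⌋ = 5; lat ⌊6.20345/1⌋ = 6.
Subsquare: lon ⌊0.36347/0.0833333⌋ = 4 → e; lat ⌊0.20345/0.0416667⌋ = 4 → e.
Extended square: lon ⌊0.03014/0.00833333⌋ = 3; lat ⌊0.03679/0.00416667⌋ = 8.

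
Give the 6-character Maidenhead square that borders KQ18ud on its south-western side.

KQ18tc

Longitude subsquare u = 20; −1 → 19 = t.
Latitude subsquare d = 3; −1 → 2 = c.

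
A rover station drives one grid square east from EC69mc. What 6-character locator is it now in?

Longitude subsquare m = 12; +1 → 13 = n.
The latitude characters are unchanged.

EC69nc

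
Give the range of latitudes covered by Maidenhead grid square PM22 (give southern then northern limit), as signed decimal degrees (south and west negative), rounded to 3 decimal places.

32.000, 33.000

Field P=15, M=12: +15·20° lon, +12·10° lat → SW at lon 120°, lat 30°.
Square 2, 2: +2·2° lon, +2·1° lat → SW at lon 124°, lat 32°.
Cell spans 2° lon × 1° lat.
south 32.000, north 33.000.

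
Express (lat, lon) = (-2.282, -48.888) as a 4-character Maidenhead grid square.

GI57

Shift to the Maidenhead origin (180°W, 90°S): lon 131.11, lat 87.72.
Field: lon ⌊131.11/20⌋ = 6 → G; lat ⌊87.72/10⌋ = 8 → I.
Square: lon ⌊11.11/2⌋ = 5; lat ⌊7.72/1⌋ = 7.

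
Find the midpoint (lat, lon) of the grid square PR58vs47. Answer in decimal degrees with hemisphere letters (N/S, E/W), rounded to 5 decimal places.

88.78125° N, 131.78750° E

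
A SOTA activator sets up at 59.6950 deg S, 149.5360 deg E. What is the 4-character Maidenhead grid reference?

Shift to the Maidenhead origin (180°W, 90°S): lon 329.54, lat 30.30.
Field (20°×10°, letters A–R): lon ⌊329.54/20⌋ = 16 → Q; lat ⌊30.30/10⌋ = 3 → D.
Square (2°×1°, digits 0–9): lon ⌊9.54/2⌋ = 4; lat ⌊0.30/1⌋ = 0.

QD40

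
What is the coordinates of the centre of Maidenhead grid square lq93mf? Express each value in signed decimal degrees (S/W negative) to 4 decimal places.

Field L=11, Q=16: +11·20° lon, +16·10° lat → SW at lon 40°, lat 70°.
Square 9, 3: +9·2° lon, +3·1° lat → SW at lon 58°, lat 73°.
Subsquare m=12, f=5: +12·0.0833333° lon, +5·0.0416667° lat → SW at lon 59°, lat 73.2083°.
Cell spans 0.0833333° lon × 0.0416667° lat. Centre is SW corner plus half of each.
latitude 73.2292, longitude 59.0417.

73.2292, 59.0417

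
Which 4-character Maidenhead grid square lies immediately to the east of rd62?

Longitude square 6; +1 → 7.
The latitude characters are unchanged.

RD72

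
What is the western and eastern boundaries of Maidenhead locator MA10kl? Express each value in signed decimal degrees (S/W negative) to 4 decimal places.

62.8333, 62.9167

Field M=12, A=0: +12·20° lon, +0·10° lat → SW at lon 60°, lat -90°.
Square 1, 0: +1·2° lon, +0·1° lat → SW at lon 62°, lat -90°.
Subsquare k=10, l=11: +10·0.0833333° lon, +11·0.0416667° lat → SW at lon 62.8333°, lat -89.5417°.
Cell spans 0.0833333° lon × 0.0416667° lat.
west 62.8333, east 62.9167.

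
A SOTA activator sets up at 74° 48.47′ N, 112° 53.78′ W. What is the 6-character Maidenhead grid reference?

DQ34nt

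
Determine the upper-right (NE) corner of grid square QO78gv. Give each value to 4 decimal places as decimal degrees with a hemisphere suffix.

Field Q=16, O=14: +16·20° lon, +14·10° lat → SW at lon 140°, lat 50°.
Square 7, 8: +7·2° lon, +8·1° lat → SW at lon 154°, lat 58°.
Subsquare g=6, v=21: +6·0.0833333° lon, +21·0.0416667° lat → SW at lon 154.5°, lat 58.875°.
Cell spans 0.0833333° lon × 0.0416667° lat. NE corner is SW corner plus one full cell.
latitude 58.9167° N, longitude 154.5833° E.

58.9167° N, 154.5833° E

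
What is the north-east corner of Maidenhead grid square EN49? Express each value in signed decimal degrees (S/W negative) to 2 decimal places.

Field E=4, N=13: +4·20° lon, +13·10° lat → SW at lon -100°, lat 40°.
Square 4, 9: +4·2° lon, +9·1° lat → SW at lon -92°, lat 49°.
Cell spans 2° lon × 1° lat. NE corner is SW corner plus one full cell.
latitude 50.00, longitude -90.00.

50.00, -90.00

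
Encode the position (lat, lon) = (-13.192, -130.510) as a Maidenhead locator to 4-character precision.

CH46

Shift to the Maidenhead origin (180°W, 90°S): lon 49.49, lat 76.81.
Field: lon ⌊49.49/20⌋ = 2 → C; lat ⌊76.81/10⌋ = 7 → H.
Square: lon ⌊9.49/2⌋ = 4; lat ⌊6.81/1⌋ = 6.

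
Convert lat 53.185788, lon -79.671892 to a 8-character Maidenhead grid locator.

FO03de94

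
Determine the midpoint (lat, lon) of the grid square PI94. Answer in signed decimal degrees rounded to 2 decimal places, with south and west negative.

-5.50, 139.00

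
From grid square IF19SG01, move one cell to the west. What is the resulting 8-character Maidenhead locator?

Longitude extended square 0; −1 → -1, wraps to 9, carry into subsquare.
Longitude subsquare s = 18; −1 → 17 = r.
The latitude characters are unchanged.

IF19rg91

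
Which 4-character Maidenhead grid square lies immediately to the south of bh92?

BH91

Latitude square 2; −1 → 1.
The longitude characters are unchanged.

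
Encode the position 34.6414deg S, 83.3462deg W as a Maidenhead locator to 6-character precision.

EF85hi

Add 180° to longitude and 90° to latitude: 96.6538, 55.3586.
Field: 96.6538/20 → 4 → E, 55.3586/10 → 5 → F; chars EF.
Square: 16.6538/2 → 8, 5.3586/1 → 5; chars 85.
Subsquare: 0.6538/0.0833333 → 7 → h, 0.3586/0.0416667 → 8 → i; chars hi.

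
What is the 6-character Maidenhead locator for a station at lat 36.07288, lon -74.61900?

FM26qb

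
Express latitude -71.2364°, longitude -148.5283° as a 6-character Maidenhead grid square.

BB58rs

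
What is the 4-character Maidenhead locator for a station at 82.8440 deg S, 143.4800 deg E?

QA17

Offset from 180°W / 90°S: lon 323.48°, lat 7.16°.
Field (20°×10°, letters A–R): lon ⌊323.48/20⌋ = 16 → Q; lat ⌊7.16/10⌋ = 0 → A.
Square (2°×1°, digits 0–9): lon ⌊3.48/2⌋ = 1; lat ⌊7.16/1⌋ = 7.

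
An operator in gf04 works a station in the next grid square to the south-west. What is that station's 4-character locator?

Longitude square 0; −1 → -1, wraps to 9, carry into field.
Longitude field G = 6; −1 → 5 = F.
Latitude square 4; −1 → 3.

FF93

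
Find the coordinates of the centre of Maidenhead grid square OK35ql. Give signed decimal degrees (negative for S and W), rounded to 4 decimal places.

Field O=14, K=10: +14·20° lon, +10·10° lat → SW at lon 100°, lat 10°.
Square 3, 5: +3·2° lon, +5·1° lat → SW at lon 106°, lat 15°.
Subsquare q=16, l=11: +16·0.0833333° lon, +11·0.0416667° lat → SW at lon 107.333°, lat 15.4583°.
Cell spans 0.0833333° lon × 0.0416667° lat. Centre is SW corner plus half of each.
latitude 15.4792, longitude 107.3750.

15.4792, 107.3750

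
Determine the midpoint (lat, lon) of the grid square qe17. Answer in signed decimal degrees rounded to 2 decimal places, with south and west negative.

-42.50, 143.00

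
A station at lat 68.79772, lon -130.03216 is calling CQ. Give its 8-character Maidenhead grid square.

Offset from 180°W / 90°S: lon 49.96784°, lat 158.79772°.
Field (20°×10°, letters A–R): 49.96784/20 → 2 → C, 158.79772/10 → 15 → P; chars CP.
Square (2°×1°, digits 0–9): 9.96784/2 → 4, 8.79772/1 → 8; chars 48.
Subsquare (5′×2.5′, letters a–x): 1.96784/0.0833333 → 23 → x, 0.79772/0.0416667 → 19 → t; chars xt.
Extended square (30″×15″, digits 0–9): 0.05117/0.00833333 → 6, 0.00605/0.00416667 → 1; chars 61.

CP48xt61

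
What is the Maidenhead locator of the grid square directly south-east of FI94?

GI03

Longitude square 9; +1 → 10, wraps to 0, carry into field.
Longitude field F = 5; +1 → 6 = G.
Latitude square 4; −1 → 3.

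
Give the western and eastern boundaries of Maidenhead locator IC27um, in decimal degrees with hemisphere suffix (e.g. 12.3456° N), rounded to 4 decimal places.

Field I=8, C=2: +8·20° lon, +2·10° lat → SW at lon -20°, lat -70°.
Square 2, 7: +2·2° lon, +7·1° lat → SW at lon -16°, lat -63°.
Subsquare u=20, m=12: +20·0.0833333° lon, +12·0.0416667° lat → SW at lon -14.3333°, lat -62.5°.
Cell spans 0.0833333° lon × 0.0416667° lat.
west 14.3333° W, east 14.2500° W.

14.3333° W, 14.2500° W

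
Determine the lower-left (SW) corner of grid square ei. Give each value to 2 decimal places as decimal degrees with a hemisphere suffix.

10.00° S, 100.00° W

Field E=4, I=8: +4·20° lon, +8·10° lat → SW at lon -100°, lat -10°.
latitude 10.00° S, longitude 100.00° W.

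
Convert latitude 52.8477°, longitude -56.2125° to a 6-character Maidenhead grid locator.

GO12vu

Offset from 180°W / 90°S: lon 123.7875°, lat 142.8477°.
Field: 123.7875/20 → 6 → G, 142.8477/10 → 14 → O; chars GO.
Square: 3.7875/2 → 1, 2.8477/1 → 2; chars 12.
Subsquare: 1.7875/0.0833333 → 21 → v, 0.8477/0.0416667 → 20 → u; chars vu.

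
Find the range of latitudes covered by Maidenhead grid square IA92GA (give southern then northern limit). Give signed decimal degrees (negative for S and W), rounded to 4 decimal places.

Field I=8, A=0: +8·20° lon, +0·10° lat → SW at lon -20°, lat -90°.
Square 9, 2: +9·2° lon, +2·1° lat → SW at lon -2°, lat -88°.
Subsquare g=6, a=0: +6·0.0833333° lon, +0·0.0416667° lat → SW at lon -1.5°, lat -88°.
Cell spans 0.0833333° lon × 0.0416667° lat.
south -88.0000, north -87.9583.

-88.0000, -87.9583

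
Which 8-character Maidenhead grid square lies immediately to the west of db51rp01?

DB51qp91

Longitude extended square 0; −1 → -1, wraps to 9, carry into subsquare.
Longitude subsquare r = 17; −1 → 16 = q.
The latitude characters are unchanged.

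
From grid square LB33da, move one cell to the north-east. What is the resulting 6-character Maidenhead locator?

LB33eb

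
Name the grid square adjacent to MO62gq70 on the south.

MO62gp79

Latitude extended square 0; −1 → -1, wraps to 9, carry into subsquare.
Latitude subsquare q = 16; −1 → 15 = p.
The longitude characters are unchanged.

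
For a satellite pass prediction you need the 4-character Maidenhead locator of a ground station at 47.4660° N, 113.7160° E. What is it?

ON67

Offset from 180°W / 90°S: lon 293.72°, lat 137.47°.
Field: lon ⌊293.72/20⌋ = 14 → O; lat ⌊137.47/10⌋ = 13 → N.
Square: lon ⌊13.72/2⌋ = 6; lat ⌊7.47/1⌋ = 7.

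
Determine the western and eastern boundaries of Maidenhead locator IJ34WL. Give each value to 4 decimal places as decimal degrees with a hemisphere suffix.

12.1667° W, 12.0833° W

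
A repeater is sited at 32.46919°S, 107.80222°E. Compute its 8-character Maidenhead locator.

OF37vm67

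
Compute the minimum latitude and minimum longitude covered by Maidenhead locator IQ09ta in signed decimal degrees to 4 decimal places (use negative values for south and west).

79.0000, -18.4167

Field I=8, Q=16: +8·20° lon, +16·10° lat → SW at lon -20°, lat 70°.
Square 0, 9: +0·2° lon, +9·1° lat → SW at lon -20°, lat 79°.
Subsquare t=19, a=0: +19·0.0833333° lon, +0·0.0416667° lat → SW at lon -18.4167°, lat 79°.
latitude 79.0000, longitude -18.4167.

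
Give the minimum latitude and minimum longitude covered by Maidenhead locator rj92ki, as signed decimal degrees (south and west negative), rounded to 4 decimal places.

2.3333, 178.8333

Field R=17, J=9: +17·20° lon, +9·10° lat → SW at lon 160°, lat 0°.
Square 9, 2: +9·2° lon, +2·1° lat → SW at lon 178°, lat 2°.
Subsquare k=10, i=8: +10·0.0833333° lon, +8·0.0416667° lat → SW at lon 178.833°, lat 2.33333°.
latitude 2.3333, longitude 178.8333.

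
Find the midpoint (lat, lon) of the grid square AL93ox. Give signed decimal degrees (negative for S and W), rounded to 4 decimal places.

Field A=0, L=11: +0·20° lon, +11·10° lat → SW at lon -180°, lat 20°.
Square 9, 3: +9·2° lon, +3·1° lat → SW at lon -162°, lat 23°.
Subsquare o=14, x=23: +14·0.0833333° lon, +23·0.0416667° lat → SW at lon -160.833°, lat 23.9583°.
Cell spans 0.0833333° lon × 0.0416667° lat. Centre is SW corner plus half of each.
latitude 23.9792, longitude -160.7917.

23.9792, -160.7917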